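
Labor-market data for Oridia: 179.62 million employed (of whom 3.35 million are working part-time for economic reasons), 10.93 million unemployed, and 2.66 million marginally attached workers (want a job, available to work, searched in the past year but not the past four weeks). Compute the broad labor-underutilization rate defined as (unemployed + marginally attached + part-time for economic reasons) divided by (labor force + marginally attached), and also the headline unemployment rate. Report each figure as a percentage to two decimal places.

Broad underutilization rate ≈ 8.77%; headline unemployment rate ≈ 5.74%.

Labor force = 179.62 + 10.93 = 190.55 million.
Numerator = 10.93 + 2.66 + 3.35 = 16.94 million.
Denominator = 190.55 + 2.66 = 193.21 million.
Broad rate = 16.94 / 193.21 = 8.77%.
Headline unemployment rate = 10.93 / 190.55 = 5.74%.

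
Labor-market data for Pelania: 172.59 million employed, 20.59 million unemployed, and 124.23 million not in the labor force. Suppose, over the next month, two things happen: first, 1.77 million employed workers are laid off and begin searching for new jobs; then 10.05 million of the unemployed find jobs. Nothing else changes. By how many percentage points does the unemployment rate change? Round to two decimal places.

Initially, labor force = 172.59 + 20.59 = 193.18 million, so u = 20.59/193.18 = 10.66%.
After the first change, employed falls and unemployed rises by 1.77; labor force unchanged → E = 170.82, U = 22.36, labor force = 193.18 million.
After the second change, unemployed falls and employed rises by 10.05; labor force unchanged → E = 180.87, U = 12.31, labor force = 193.18 million.
New unemployment rate = 12.31 / 193.18 = 6.37%.
Change = 6.37% − 10.66% = −4.29 percentage points.

The unemployment rate changes by −4.29 percentage points.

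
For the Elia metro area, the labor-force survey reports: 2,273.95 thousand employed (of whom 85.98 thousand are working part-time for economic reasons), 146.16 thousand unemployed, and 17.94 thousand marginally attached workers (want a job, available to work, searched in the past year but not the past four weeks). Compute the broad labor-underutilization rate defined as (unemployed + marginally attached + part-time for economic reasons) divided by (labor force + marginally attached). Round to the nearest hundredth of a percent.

Labor force = 2,273.95 + 146.16 = 2,420.11 thousand.
Numerator = 146.16 + 17.94 + 85.98 = 250.08 thousand.
Denominator = 2,420.11 + 17.94 = 2,438.05 thousand.
Broad rate = 250.08 / 2,438.05 = 10.26%.

Broad underutilization rate ≈ 10.26%.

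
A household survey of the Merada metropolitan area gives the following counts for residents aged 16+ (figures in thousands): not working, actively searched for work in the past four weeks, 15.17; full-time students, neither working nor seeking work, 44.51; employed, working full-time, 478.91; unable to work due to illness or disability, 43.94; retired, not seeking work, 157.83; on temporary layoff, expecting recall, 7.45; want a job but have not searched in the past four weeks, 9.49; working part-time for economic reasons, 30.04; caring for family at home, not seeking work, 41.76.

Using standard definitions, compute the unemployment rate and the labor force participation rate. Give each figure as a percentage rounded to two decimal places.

Unemployment rate ≈ 4.26%; labor force participation rate ≈ 64.11%.

Employed = 478.91 + 30.04 = 508.95 thousand (anyone who worked, including part-time for economic reasons, counts as employed).
Unemployed = 15.17 + 7.45 = 22.62 thousand (jobless and actively searching, or on temporary layoff).
Labor force = 508.95 + 22.62 = 531.57 thousand.
Not in labor force = 44.51 + 43.94 + 157.83 + 9.49 + 41.76 = 297.53 thousand (those not working and not actively searching are outside the labor force — including those who want a job but have given up searching).
Civilian working-age population = 531.57 + 297.53 = 829.10 thousand.
Unemployment rate = 22.62 / 531.57 = 4.26%.
Labor force participation rate = 531.57 / 829.10 = 64.11%.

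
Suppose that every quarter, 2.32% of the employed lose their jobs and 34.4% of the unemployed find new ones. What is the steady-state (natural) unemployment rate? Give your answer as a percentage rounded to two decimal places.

At steady state the flows balance: s·E = f·U, so U/(E+U) = s/(s+f).
u* = 2.32 / (2.32 + 34.4) = 2.32 / 36.72 = 6.32%.

Steady-state unemployment rate ≈ 6.32%.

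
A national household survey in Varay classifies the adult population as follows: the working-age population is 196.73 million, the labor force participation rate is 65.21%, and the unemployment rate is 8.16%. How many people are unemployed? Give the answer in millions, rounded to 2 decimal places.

About 10.47 million are unemployed.

Labor force = 0.6521 × 196.73 = 128.29 million.
Unemployed = 0.0816 × 128.29 ≈ 10.47 million.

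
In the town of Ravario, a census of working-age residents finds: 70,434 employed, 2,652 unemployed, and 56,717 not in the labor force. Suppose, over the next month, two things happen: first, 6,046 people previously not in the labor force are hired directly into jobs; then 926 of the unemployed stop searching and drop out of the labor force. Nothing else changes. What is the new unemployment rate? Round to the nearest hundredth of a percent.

New unemployment rate ≈ 2.21%.

Initially, labor force = 70,434 + 2,652 = 73,086, so u = 2,652/73,086 = 3.63%.
After the first change, employed and labor force both rise by 6,046; unemployed unchanged → E = 76,480, U = 2,652, labor force = 79,132.
After the second change, unemployed and labor force both fall by 926 → E = 76,480, U = 1,726, labor force = 78,206.
New unemployment rate = 1,726 / 78,206 = 2.21%.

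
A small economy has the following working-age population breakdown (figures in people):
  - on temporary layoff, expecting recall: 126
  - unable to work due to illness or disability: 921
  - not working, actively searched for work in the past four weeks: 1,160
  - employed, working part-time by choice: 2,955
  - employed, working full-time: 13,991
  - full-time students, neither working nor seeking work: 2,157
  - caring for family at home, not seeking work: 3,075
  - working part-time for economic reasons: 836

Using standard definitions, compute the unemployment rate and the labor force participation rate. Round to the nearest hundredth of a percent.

Employed = 2,955 + 13,991 + 836 = 17,782 (anyone who worked, including part-time for economic reasons, counts as employed).
Unemployed = 126 + 1,160 = 1,286 (jobless and actively searching, or on temporary layoff).
Labor force = 17,782 + 1,286 = 19,068.
Not in labor force = 921 + 2,157 + 3,075 = 6,153 (those not working and not actively searching are outside the labor force).
Civilian working-age population = 19,068 + 6,153 = 25,221.
Unemployment rate = 1,286 / 19,068 = 6.74%.
Labor force participation rate = 19,068 / 25,221 = 75.60%.

Unemployment rate ≈ 6.74%; labor force participation rate ≈ 75.60%.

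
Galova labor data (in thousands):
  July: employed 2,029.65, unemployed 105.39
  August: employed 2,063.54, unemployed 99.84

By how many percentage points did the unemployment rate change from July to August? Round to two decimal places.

The unemployment rate changed by −0.32 percentage points.

July: labor force = 2,029.65 + 105.39 = 2,135.04; u = 105.39/2,135.04 = 4.94%.
August: labor force = 2,063.54 + 99.84 = 2,163.38; u = 99.84/2,163.38 = 4.62%.
Change = 4.62% − 4.94% = −0.32 pp.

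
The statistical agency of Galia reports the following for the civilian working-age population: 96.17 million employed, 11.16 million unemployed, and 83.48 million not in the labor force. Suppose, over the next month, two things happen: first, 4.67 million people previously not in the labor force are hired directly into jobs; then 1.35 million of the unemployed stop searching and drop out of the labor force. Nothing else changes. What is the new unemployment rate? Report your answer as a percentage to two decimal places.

Initially, labor force = 96.17 + 11.16 = 107.33 million, so u = 11.16/107.33 = 10.40%.
After the first change, employed and labor force both rise by 4.67; unemployed unchanged → E = 100.84, U = 11.16, labor force = 112.00 million.
After the second change, unemployed and labor force both fall by 1.35 → E = 100.84, U = 9.81, labor force = 110.65 million.
New unemployment rate = 9.81 / 110.65 = 8.87%.

New unemployment rate ≈ 8.87%.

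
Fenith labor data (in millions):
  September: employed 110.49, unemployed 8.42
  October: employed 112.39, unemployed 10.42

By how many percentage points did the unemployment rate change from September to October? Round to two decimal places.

The unemployment rate changed by +1.40 percentage points.

September: labor force = 110.49 + 8.42 = 118.91; u = 8.42/118.91 = 7.08%.
October: labor force = 112.39 + 10.42 = 122.81; u = 10.42/122.81 = 8.48%.
Change = 8.48% − 7.08% = +1.40 pp.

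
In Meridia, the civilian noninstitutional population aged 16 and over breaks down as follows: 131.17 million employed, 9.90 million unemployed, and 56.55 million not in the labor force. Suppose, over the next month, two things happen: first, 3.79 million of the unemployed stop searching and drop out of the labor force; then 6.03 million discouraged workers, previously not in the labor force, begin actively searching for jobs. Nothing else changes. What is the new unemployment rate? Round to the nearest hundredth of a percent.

New unemployment rate ≈ 8.47%.

Initially, labor force = 131.17 + 9.90 = 141.07 million, so u = 9.90/141.07 = 7.02%.
After the first change, unemployed and labor force both fall by 3.79 → E = 131.17, U = 6.11, labor force = 137.28 million.
After the second change, unemployed and labor force both rise by 6.03 → E = 131.17, U = 12.14, labor force = 143.31 million.
New unemployment rate = 12.14 / 143.31 = 8.47%.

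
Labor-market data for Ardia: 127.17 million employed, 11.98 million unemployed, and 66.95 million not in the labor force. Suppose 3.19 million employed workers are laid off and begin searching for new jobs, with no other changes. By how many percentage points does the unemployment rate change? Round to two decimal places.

Initially, labor force = 127.17 + 11.98 = 139.15 million, so u = 11.98/139.15 = 8.61%.
After the change, employed falls and unemployed rises by 3.19; labor force unchanged → E = 123.98, U = 15.17, labor force = 139.15 million.
New unemployment rate = 15.17 / 139.15 = 10.90%.
Change = 10.90% − 8.61% = +2.29 percentage points.

The unemployment rate changes by +2.29 percentage points.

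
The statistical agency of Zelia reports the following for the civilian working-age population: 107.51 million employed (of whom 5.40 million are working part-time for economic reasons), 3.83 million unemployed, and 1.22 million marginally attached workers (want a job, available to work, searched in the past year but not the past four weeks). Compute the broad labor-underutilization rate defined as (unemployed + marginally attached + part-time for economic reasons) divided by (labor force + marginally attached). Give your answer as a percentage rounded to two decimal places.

Broad underutilization rate ≈ 9.28%.

Labor force = 107.51 + 3.83 = 111.34 million.
Numerator = 3.83 + 1.22 + 5.40 = 10.45 million.
Denominator = 111.34 + 1.22 = 112.56 million.
Broad rate = 10.45 / 112.56 = 9.28%.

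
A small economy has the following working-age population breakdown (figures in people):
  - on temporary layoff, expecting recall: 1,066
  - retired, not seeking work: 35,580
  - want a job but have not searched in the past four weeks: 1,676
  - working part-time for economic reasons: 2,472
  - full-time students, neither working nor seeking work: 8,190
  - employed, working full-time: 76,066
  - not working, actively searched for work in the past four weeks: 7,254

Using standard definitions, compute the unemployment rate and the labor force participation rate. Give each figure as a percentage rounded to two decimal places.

Unemployment rate ≈ 9.58%; labor force participation rate ≈ 65.65%.

Employed = 2,472 + 76,066 = 78,538 (anyone who worked, including part-time for economic reasons, counts as employed).
Unemployed = 1,066 + 7,254 = 8,320 (jobless and actively searching, or on temporary layoff).
Labor force = 78,538 + 8,320 = 86,858.
Not in labor force = 35,580 + 1,676 + 8,190 = 45,446 (those not working and not actively searching are outside the labor force — including those who want a job but have given up searching).
Civilian working-age population = 86,858 + 45,446 = 132,304.
Unemployment rate = 8,320 / 86,858 = 9.58%.
Labor force participation rate = 86,858 / 132,304 = 65.65%.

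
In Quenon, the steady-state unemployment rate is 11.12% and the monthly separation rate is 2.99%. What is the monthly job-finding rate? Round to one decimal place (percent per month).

From u* = s/(s+f): f = s·(1−u)/u.
f = 2.99 × (1 − 0.1112) / 0.1112 = 2.6575 / 0.1112 ≈ 23.9% per month.

Job-finding rate ≈ 23.9% per month.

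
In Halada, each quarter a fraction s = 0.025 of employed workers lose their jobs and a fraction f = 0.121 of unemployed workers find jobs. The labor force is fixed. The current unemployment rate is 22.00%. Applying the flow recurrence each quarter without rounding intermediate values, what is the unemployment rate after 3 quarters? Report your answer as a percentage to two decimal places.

With a fixed labor force, u_{t+1} = u_t + s·(1−u_t) − f·u_t = u_t·(1−s−f) + s.
Here 1−s−f = 0.854 and s = 0.025.
u_1 = 0.220000 × 0.854 + 0.025 = 0.212880.
u_2 = 0.212880 × 0.854 + 0.025 = 0.206800.
u_3 = 0.206800 × 0.854 + 0.025 = 0.201607.

Unemployment rate after three quarters ≈ 20.16%.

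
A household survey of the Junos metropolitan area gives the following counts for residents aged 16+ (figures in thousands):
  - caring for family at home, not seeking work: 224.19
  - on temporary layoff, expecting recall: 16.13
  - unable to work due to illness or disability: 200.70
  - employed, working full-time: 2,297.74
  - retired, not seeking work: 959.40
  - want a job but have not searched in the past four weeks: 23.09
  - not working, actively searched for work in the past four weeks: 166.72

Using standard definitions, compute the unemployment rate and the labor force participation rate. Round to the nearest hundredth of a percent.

Unemployment rate ≈ 7.37%; labor force participation rate ≈ 63.80%.

Employed = 2,297.74 thousand.
Unemployed = 16.13 + 166.72 = 182.85 thousand (jobless and actively searching, or on temporary layoff).
Labor force = 2,297.74 + 182.85 = 2,480.59 thousand.
Not in labor force = 224.19 + 200.70 + 959.40 + 23.09 = 1,407.38 thousand (those not working and not actively searching are outside the labor force — including those who want a job but have given up searching).
Civilian working-age population = 2,480.59 + 1,407.38 = 3,887.97 thousand.
Unemployment rate = 182.85 / 2,480.59 = 7.37%.
Labor force participation rate = 2,480.59 / 3,887.97 = 63.80%.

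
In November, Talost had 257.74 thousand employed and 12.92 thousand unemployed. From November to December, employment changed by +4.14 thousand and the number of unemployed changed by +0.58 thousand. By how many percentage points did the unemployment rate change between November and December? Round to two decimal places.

The unemployment rate changed by +0.13 percentage points.

November: labor force = 257.74 + 12.92 = 270.66; u = 12.92/270.66 = 4.77%.
December: labor force = 261.88 + 13.50 = 275.38; u = 13.50/275.38 = 4.90%.
Change = 4.90% − 4.77% = +0.13 pp.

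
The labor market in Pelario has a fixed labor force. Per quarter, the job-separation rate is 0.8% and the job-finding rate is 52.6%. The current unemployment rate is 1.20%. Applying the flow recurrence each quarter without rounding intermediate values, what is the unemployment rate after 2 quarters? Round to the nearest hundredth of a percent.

With a fixed labor force, u_{t+1} = u_t + s·(1−u_t) − f·u_t = u_t·(1−s−f) + s.
Here 1−s−f = 0.466 and s = 0.008.
u_1 = 0.012000 × 0.466 + 0.008 = 0.013592.
u_2 = 0.013592 × 0.466 + 0.008 = 0.014334.

Unemployment rate after two quarters ≈ 1.43%.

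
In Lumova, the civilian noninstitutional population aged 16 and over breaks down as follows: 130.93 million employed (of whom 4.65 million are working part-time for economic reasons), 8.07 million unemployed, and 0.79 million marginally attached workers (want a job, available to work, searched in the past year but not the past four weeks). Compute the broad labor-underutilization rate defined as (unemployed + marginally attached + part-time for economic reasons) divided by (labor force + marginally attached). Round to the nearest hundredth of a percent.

Broad underutilization rate ≈ 9.66%.

Labor force = 130.93 + 8.07 = 139.00 million.
Numerator = 8.07 + 0.79 + 4.65 = 13.51 million.
Denominator = 139.00 + 0.79 = 139.79 million.
Broad rate = 13.51 / 139.79 = 9.66%.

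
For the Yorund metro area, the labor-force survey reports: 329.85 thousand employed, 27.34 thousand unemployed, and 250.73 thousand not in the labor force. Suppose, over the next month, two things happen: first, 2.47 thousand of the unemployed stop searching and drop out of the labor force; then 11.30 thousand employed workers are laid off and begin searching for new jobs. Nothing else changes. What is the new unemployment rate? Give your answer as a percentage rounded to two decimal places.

New unemployment rate ≈ 10.20%.

Initially, labor force = 329.85 + 27.34 = 357.19 thousand, so u = 27.34/357.19 = 7.65%.
After the first change, unemployed and labor force both fall by 2.47 → E = 329.85, U = 24.87, labor force = 354.72 thousand.
After the second change, employed falls and unemployed rises by 11.30; labor force unchanged → E = 318.55, U = 36.17, labor force = 354.72 thousand.
New unemployment rate = 36.17 / 354.72 = 10.20%.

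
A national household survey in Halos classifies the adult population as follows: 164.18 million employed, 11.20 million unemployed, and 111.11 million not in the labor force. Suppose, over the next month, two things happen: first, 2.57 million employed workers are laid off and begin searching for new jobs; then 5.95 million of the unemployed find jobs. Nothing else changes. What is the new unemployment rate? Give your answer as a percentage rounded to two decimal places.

Initially, labor force = 164.18 + 11.20 = 175.38 million, so u = 11.20/175.38 = 6.39%.
After the first change, employed falls and unemployed rises by 2.57; labor force unchanged → E = 161.61, U = 13.77, labor force = 175.38 million.
After the second change, unemployed falls and employed rises by 5.95; labor force unchanged → E = 167.56, U = 7.82, labor force = 175.38 million.
New unemployment rate = 7.82 / 175.38 = 4.46%.

New unemployment rate ≈ 4.46%.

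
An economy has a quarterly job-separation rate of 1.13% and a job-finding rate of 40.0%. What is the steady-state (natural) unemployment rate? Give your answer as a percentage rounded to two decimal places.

At steady state the flows balance: s·E = f·U, so U/(E+U) = s/(s+f).
u* = 1.13 / (1.13 + 40.0) = 1.13 / 41.13 = 2.75%.

Steady-state unemployment rate ≈ 2.75%.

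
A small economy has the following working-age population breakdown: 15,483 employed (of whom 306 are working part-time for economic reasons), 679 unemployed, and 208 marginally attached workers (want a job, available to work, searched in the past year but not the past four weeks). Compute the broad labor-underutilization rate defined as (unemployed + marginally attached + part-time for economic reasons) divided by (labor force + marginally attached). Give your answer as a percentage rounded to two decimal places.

Labor force = 15,483 + 679 = 16,162.
Numerator = 679 + 208 + 306 = 1,193.
Denominator = 16,162 + 208 = 16,370.
Broad rate = 1,193 / 16,370 = 7.29%.

Broad underutilization rate ≈ 7.29%.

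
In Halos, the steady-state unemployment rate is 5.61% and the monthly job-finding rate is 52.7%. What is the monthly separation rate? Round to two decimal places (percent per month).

From u* = s/(s+f): s = u·f/(1−u).
s = 0.0561 × 52.7 / (1 − 0.0561) = 2.9565 / 0.9439 ≈ 3.13% per month.

Separation rate ≈ 3.13% per month.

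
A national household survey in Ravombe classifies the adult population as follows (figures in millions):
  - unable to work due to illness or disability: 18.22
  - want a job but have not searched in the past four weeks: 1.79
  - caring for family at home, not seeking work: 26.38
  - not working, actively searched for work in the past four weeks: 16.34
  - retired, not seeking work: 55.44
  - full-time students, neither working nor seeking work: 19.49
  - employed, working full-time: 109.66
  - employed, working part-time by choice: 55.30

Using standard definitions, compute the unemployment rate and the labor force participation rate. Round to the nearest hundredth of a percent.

Employed = 109.66 + 55.30 = 164.96 million.
Unemployed = 16.34 million.
Labor force = 164.96 + 16.34 = 181.30 million.
Not in labor force = 18.22 + 1.79 + 26.38 + 55.44 + 19.49 = 121.32 million (those not working and not actively searching are outside the labor force — including those who want a job but have given up searching).
Civilian working-age population = 181.30 + 121.32 = 302.62 million.
Unemployment rate = 16.34 / 181.30 = 9.01%.
Labor force participation rate = 181.30 / 302.62 = 59.91%.

Unemployment rate ≈ 9.01%; labor force participation rate ≈ 59.91%.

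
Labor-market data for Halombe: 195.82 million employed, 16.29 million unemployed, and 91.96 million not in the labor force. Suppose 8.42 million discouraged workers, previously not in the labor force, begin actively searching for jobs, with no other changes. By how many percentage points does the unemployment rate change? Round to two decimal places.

The unemployment rate changes by +3.52 percentage points.

Initially, labor force = 195.82 + 16.29 = 212.11 million, so u = 16.29/212.11 = 7.68%.
After the change, unemployed and labor force both rise by 8.42 → E = 195.82, U = 24.71, labor force = 220.53 million.
New unemployment rate = 24.71 / 220.53 = 11.20%.
Change = 11.20% − 7.68% = +3.52 percentage points.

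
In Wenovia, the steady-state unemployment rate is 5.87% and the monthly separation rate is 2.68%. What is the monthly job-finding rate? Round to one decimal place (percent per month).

Job-finding rate ≈ 43.0% per month.

From u* = s/(s+f): f = s·(1−u)/u.
f = 2.68 × (1 − 0.0587) / 0.0587 = 2.5227 / 0.0587 ≈ 43.0% per month.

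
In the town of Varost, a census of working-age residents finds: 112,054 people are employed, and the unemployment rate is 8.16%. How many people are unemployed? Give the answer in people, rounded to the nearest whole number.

Let U be the number unemployed. The labor force is E + U, and U/(E+U) = 0.0816.
So U = 0.0816 × 112,054 / (1 − 0.0816) = 9143.61 / 0.9184 ≈ 9,956.

About 9,956 are unemployed.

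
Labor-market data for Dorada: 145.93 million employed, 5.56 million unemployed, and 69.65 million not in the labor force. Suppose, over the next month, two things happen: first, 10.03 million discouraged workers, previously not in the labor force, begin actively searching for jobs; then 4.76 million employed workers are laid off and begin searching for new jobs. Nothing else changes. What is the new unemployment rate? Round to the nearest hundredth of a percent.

Initially, labor force = 145.93 + 5.56 = 151.49 million, so u = 5.56/151.49 = 3.67%.
After the first change, unemployed and labor force both rise by 10.03 → E = 145.93, U = 15.59, labor force = 161.52 million.
After the second change, employed falls and unemployed rises by 4.76; labor force unchanged → E = 141.17, U = 20.35, labor force = 161.52 million.
New unemployment rate = 20.35 / 161.52 = 12.60%.

New unemployment rate ≈ 12.60%.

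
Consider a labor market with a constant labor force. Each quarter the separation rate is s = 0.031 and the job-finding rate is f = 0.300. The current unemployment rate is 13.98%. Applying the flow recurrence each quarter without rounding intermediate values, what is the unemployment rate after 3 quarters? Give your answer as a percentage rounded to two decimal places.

With a fixed labor force, u_{t+1} = u_t + s·(1−u_t) − f·u_t = u_t·(1−s−f) + s.
Here 1−s−f = 0.669 and s = 0.031.
u_1 = 0.139800 × 0.669 + 0.031 = 0.124526.
u_2 = 0.124526 × 0.669 + 0.031 = 0.114308.
u_3 = 0.114308 × 0.669 + 0.031 = 0.107472.

Unemployment rate after three quarters ≈ 10.75%.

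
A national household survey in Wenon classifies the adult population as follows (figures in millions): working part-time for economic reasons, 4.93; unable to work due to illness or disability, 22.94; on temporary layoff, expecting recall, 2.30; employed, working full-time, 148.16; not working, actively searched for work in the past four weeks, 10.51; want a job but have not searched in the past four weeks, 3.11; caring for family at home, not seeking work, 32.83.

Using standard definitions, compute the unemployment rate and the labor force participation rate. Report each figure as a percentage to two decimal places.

Employed = 4.93 + 148.16 = 153.09 million (anyone who worked, including part-time for economic reasons, counts as employed).
Unemployed = 2.30 + 10.51 = 12.81 million (jobless and actively searching, or on temporary layoff).
Labor force = 153.09 + 12.81 = 165.90 million.
Not in labor force = 22.94 + 3.11 + 32.83 = 58.88 million (those not working and not actively searching are outside the labor force — including those who want a job but have given up searching).
Civilian working-age population = 165.90 + 58.88 = 224.78 million.
Unemployment rate = 12.81 / 165.90 = 7.72%.
Labor force participation rate = 165.90 / 224.78 = 73.81%.

Unemployment rate ≈ 7.72%; labor force participation rate ≈ 73.81%.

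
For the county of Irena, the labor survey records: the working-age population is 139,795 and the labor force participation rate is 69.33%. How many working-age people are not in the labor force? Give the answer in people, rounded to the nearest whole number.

Share not in the labor force = 1 − 0.6933 = 0.3067.
Not in labor force = 0.3067 × 139,795 ≈ 42,875.

About 42,875 are not in the labor force.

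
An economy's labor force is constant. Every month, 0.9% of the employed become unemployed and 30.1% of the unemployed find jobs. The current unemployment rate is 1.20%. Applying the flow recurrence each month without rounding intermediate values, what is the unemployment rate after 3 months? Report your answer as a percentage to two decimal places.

With a fixed labor force, u_{t+1} = u_t + s·(1−u_t) − f·u_t = u_t·(1−s−f) + s.
Here 1−s−f = 0.690 and s = 0.009.
u_1 = 0.012000 × 0.690 + 0.009 = 0.017280.
u_2 = 0.017280 × 0.690 + 0.009 = 0.020923.
u_3 = 0.020923 × 0.690 + 0.009 = 0.023437.

Unemployment rate after three months ≈ 2.34%.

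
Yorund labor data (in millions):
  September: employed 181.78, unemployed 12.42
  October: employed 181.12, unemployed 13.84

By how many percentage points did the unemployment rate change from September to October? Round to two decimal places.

The unemployment rate changed by +0.70 percentage points.

September: labor force = 181.78 + 12.42 = 194.20; u = 12.42/194.20 = 6.40%.
October: labor force = 181.12 + 13.84 = 194.96; u = 13.84/194.96 = 7.10%.
Change = 7.10% − 6.40% = +0.70 pp.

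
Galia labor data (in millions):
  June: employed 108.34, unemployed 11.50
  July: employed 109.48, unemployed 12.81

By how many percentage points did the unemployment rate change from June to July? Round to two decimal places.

The unemployment rate changed by +0.88 percentage points.

June: labor force = 108.34 + 11.50 = 119.84; u = 11.50/119.84 = 9.60%.
July: labor force = 109.48 + 12.81 = 122.29; u = 12.81/122.29 = 10.48%.
Change = 10.48% − 9.60% = +0.88 pp.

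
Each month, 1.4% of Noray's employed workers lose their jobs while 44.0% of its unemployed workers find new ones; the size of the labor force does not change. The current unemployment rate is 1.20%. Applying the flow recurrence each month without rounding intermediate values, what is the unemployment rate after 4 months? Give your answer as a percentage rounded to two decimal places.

With a fixed labor force, u_{t+1} = u_t + s·(1−u_t) − f·u_t = u_t·(1−s−f) + s.
Here 1−s−f = 0.546 and s = 0.014.
u_1 = 0.012000 × 0.546 + 0.014 = 0.020552.
u_2 = 0.020552 × 0.546 + 0.014 = 0.025221.
u_3 = 0.025221 × 0.546 + 0.014 = 0.027771.
u_4 = 0.027771 × 0.546 + 0.014 = 0.029163.

Unemployment rate after four months ≈ 2.92%.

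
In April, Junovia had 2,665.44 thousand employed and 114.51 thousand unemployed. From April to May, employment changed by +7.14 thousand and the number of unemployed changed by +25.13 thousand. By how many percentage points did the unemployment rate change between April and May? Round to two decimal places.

April: labor force = 2,665.44 + 114.51 = 2,779.95; u = 114.51/2,779.95 = 4.12%.
May: labor force = 2,672.58 + 139.64 = 2,812.22; u = 139.64/2,812.22 = 4.97%.
Change = 4.97% − 4.12% = +0.85 pp.

The unemployment rate changed by +0.85 percentage points.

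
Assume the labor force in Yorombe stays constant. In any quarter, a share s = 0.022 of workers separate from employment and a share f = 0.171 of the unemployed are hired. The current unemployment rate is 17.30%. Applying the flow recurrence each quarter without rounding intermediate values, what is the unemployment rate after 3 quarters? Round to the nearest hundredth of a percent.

With a fixed labor force, u_{t+1} = u_t + s·(1−u_t) − f·u_t = u_t·(1−s−f) + s.
Here 1−s−f = 0.807 and s = 0.022.
u_1 = 0.173000 × 0.807 + 0.022 = 0.161611.
u_2 = 0.161611 × 0.807 + 0.022 = 0.152420.
u_3 = 0.152420 × 0.807 + 0.022 = 0.145003.

Unemployment rate after three quarters ≈ 14.50%.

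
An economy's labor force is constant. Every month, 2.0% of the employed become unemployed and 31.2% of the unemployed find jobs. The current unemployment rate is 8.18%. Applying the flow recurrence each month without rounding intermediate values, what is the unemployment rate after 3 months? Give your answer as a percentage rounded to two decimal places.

Unemployment rate after three months ≈ 6.67%.

With a fixed labor force, u_{t+1} = u_t + s·(1−u_t) − f·u_t = u_t·(1−s−f) + s.
Here 1−s−f = 0.668 and s = 0.020.
u_1 = 0.081800 × 0.668 + 0.020 = 0.074642.
u_2 = 0.074642 × 0.668 + 0.020 = 0.069861.
u_3 = 0.069861 × 0.668 + 0.020 = 0.066667.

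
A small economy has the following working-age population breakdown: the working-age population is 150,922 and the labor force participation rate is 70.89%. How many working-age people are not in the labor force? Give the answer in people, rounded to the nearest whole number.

About 43,933 are not in the labor force.

Share not in the labor force = 1 − 0.7089 = 0.2911.
Not in labor force = 0.2911 × 150,922 ≈ 43,933.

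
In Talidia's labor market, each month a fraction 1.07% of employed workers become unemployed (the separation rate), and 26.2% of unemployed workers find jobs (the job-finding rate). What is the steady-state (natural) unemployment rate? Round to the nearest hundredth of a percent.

Steady-state unemployment rate ≈ 3.92%.

At steady state the flows balance: s·E = f·U, so U/(E+U) = s/(s+f).
u* = 1.07 / (1.07 + 26.2) = 1.07 / 27.27 = 3.92%.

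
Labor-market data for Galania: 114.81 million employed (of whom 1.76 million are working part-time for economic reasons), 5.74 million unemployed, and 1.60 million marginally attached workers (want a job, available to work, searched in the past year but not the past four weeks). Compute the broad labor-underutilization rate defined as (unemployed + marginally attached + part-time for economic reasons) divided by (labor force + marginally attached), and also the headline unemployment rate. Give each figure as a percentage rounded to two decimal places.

Labor force = 114.81 + 5.74 = 120.55 million.
Numerator = 5.74 + 1.60 + 1.76 = 9.10 million.
Denominator = 120.55 + 1.60 = 122.15 million.
Broad rate = 9.10 / 122.15 = 7.45%.
Headline unemployment rate = 5.74 / 120.55 = 4.76%.

Broad underutilization rate ≈ 7.45%; headline unemployment rate ≈ 4.76%.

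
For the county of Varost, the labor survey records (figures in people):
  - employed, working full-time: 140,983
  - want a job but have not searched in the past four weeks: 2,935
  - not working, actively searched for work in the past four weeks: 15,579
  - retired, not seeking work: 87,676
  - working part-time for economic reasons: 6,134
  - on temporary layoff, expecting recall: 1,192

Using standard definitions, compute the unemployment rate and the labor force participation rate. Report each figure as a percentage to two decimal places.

Unemployment rate ≈ 10.23%; labor force participation rate ≈ 64.40%.

Employed = 140,983 + 6,134 = 147,117 (anyone who worked, including part-time for economic reasons, counts as employed).
Unemployed = 15,579 + 1,192 = 16,771 (jobless and actively searching, or on temporary layoff).
Labor force = 147,117 + 16,771 = 163,888.
Not in labor force = 2,935 + 87,676 = 90,611 (those not working and not actively searching are outside the labor force — including those who want a job but have given up searching).
Civilian working-age population = 163,888 + 90,611 = 254,499.
Unemployment rate = 16,771 / 163,888 = 10.23%.
Labor force participation rate = 163,888 / 254,499 = 64.40%.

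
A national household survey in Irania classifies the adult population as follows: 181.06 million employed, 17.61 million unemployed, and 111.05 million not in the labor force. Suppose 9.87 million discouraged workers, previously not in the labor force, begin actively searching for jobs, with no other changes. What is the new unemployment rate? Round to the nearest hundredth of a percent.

New unemployment rate ≈ 13.18%.

Initially, labor force = 181.06 + 17.61 = 198.67 million, so u = 17.61/198.67 = 8.86%.
After the change, unemployed and labor force both rise by 9.87 → E = 181.06, U = 27.48, labor force = 208.54 million.
New unemployment rate = 27.48 / 208.54 = 13.18%.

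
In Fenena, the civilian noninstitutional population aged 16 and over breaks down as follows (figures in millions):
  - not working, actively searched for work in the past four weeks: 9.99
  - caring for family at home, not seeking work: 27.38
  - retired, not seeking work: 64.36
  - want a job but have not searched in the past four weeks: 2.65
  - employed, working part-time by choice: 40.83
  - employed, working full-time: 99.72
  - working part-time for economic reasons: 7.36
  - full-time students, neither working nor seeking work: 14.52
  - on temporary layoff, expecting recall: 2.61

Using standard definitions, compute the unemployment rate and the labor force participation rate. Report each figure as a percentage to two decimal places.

Unemployment rate ≈ 7.85%; labor force participation rate ≈ 59.58%.

Employed = 40.83 + 99.72 + 7.36 = 147.91 million (anyone who worked, including part-time for economic reasons, counts as employed).
Unemployed = 9.99 + 2.61 = 12.60 million (jobless and actively searching, or on temporary layoff).
Labor force = 147.91 + 12.60 = 160.51 million.
Not in labor force = 27.38 + 64.36 + 2.65 + 14.52 = 108.91 million (those not working and not actively searching are outside the labor force — including those who want a job but have given up searching).
Civilian working-age population = 160.51 + 108.91 = 269.42 million.
Unemployment rate = 12.60 / 160.51 = 7.85%.
Labor force participation rate = 160.51 / 269.42 = 59.58%.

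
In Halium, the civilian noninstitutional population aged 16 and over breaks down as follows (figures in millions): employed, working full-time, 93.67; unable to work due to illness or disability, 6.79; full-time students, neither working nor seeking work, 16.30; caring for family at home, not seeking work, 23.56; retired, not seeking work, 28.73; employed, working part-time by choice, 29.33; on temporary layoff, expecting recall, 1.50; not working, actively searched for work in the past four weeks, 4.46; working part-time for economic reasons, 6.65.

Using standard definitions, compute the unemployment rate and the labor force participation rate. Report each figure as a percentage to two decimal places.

Employed = 93.67 + 29.33 + 6.65 = 129.65 million (anyone who worked, including part-time for economic reasons, counts as employed).
Unemployed = 1.50 + 4.46 = 5.96 million (jobless and actively searching, or on temporary layoff).
Labor force = 129.65 + 5.96 = 135.61 million.
Not in labor force = 6.79 + 16.30 + 23.56 + 28.73 = 75.38 million (those not working and not actively searching are outside the labor force).
Civilian working-age population = 135.61 + 75.38 = 210.99 million.
Unemployment rate = 5.96 / 135.61 = 4.39%.
Labor force participation rate = 135.61 / 210.99 = 64.27%.

Unemployment rate ≈ 4.39%; labor force participation rate ≈ 64.27%.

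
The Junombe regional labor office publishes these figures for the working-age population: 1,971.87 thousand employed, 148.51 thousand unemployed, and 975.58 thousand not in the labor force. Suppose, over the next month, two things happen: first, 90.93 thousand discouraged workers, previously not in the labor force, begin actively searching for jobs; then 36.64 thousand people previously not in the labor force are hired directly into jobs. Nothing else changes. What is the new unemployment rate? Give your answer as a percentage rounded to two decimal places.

New unemployment rate ≈ 10.65%.

Initially, labor force = 1,971.87 + 148.51 = 2,120.38 thousand, so u = 148.51/2,120.38 = 7.00%.
After the first change, unemployed and labor force both rise by 90.93 → E = 1,971.87, U = 239.44, labor force = 2,211.31 thousand.
After the second change, employed and labor force both rise by 36.64; unemployed unchanged → E = 2,008.51, U = 239.44, labor force = 2,247.95 thousand.
New unemployment rate = 239.44 / 2,247.95 = 10.65%.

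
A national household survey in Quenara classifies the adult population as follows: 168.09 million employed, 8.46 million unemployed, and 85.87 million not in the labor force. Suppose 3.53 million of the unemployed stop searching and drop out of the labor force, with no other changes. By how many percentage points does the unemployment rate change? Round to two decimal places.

Initially, labor force = 168.09 + 8.46 = 176.55 million, so u = 8.46/176.55 = 4.79%.
After the change, unemployed and labor force both fall by 3.53 → E = 168.09, U = 4.93, labor force = 173.02 million.
New unemployment rate = 4.93 / 173.02 = 2.85%.
Change = 2.85% − 4.79% = −1.94 percentage points.

The unemployment rate changes by −1.94 percentage points.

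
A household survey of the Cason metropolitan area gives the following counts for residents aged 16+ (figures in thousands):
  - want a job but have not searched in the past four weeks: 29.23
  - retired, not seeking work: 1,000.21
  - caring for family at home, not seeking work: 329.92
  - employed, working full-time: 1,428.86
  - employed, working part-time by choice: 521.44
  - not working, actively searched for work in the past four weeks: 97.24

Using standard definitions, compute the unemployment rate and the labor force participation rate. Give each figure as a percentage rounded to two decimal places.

Employed = 1,428.86 + 521.44 = 1,950.30 thousand.
Unemployed = 97.24 thousand.
Labor force = 1,950.30 + 97.24 = 2,047.54 thousand.
Not in labor force = 29.23 + 1,000.21 + 329.92 = 1,359.36 thousand (those not working and not actively searching are outside the labor force — including those who want a job but have given up searching).
Civilian working-age population = 2,047.54 + 1,359.36 = 3,406.90 thousand.
Unemployment rate = 97.24 / 2,047.54 = 4.75%.
Labor force participation rate = 2,047.54 / 3,406.90 = 60.10%.

Unemployment rate ≈ 4.75%; labor force participation rate ≈ 60.10%.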